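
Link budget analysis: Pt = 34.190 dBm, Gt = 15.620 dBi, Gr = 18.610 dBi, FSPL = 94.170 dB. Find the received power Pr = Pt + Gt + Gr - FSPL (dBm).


Pr = 34.190 + 15.620 + 18.610 - 94.170 = -25.75 dBm

-25.75 dBm


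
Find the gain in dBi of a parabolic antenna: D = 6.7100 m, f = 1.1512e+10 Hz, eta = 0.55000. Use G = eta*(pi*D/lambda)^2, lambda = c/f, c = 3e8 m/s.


lambda = c / f = 3.0000e+08 / 1.1512e+10 = 0.02605976 m
G_linear = 0.55000 * (pi * 6.7100 / 0.02605976)^2 = 359887.4
G_dBi = 10 * log10(359887.4) = 55.56 dBi

55.56 dBi


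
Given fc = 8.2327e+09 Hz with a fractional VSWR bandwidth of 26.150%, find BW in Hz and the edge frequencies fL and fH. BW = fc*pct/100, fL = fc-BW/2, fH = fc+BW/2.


BW = 8.2327e+09 * 26.150/100 = 2.152851e+09 Hz
fL = 8.2327e+09 - 2.152851e+09/2 = 7.156e+09 Hz
fH = 8.2327e+09 + 2.152851e+09/2 = 9.309e+09 Hz

BW=2.153e+09 Hz, fL=7.156e+09 Hz, fH=9.309e+09 Hz


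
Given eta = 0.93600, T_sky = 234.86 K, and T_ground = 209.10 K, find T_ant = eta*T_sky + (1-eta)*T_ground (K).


T_ant = 0.93600 * 234.86 + (1 - 0.93600) * 209.10 = 233.2 K

233.2 K


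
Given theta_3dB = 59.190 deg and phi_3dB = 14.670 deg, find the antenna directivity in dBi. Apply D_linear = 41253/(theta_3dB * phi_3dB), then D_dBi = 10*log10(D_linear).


D_linear = 41253 / (59.190 * 14.670) = 47.50913
D_dBi = 10 * log10(47.50913) = 16.77 dBi

16.77 dBi


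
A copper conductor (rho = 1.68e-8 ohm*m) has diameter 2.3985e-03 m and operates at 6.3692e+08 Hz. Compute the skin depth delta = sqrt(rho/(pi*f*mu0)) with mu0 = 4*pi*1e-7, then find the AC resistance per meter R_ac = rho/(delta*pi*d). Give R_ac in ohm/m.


delta = sqrt(1.68e-8 / (pi * 6.3692e+08 * 4*pi*1e-7)) = 2.584832e-06 m
R_ac = 1.68e-8 / (2.584832e-06 * pi * 2.3985e-03) = 0.8626 ohm/m

0.8626 ohm/m


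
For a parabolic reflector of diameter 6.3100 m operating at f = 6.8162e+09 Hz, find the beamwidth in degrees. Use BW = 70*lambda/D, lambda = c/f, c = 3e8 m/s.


lambda = c / f = 3.0000e+08 / 6.8162e+09 = 0.04401279 m
BW = 70 * 0.04401279 / 6.3100 = 0.4883 deg

0.4883 deg


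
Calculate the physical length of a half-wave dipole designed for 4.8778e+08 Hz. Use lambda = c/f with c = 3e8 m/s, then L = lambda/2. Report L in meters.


lambda = c / f = 3.0000e+08 / 4.8778e+08 = 0.6150314 m
L = lambda / 2 = 0.6150314 / 2 = 0.3075 m

0.3075 m


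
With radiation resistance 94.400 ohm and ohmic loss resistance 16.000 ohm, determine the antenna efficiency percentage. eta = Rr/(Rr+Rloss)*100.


eta = 94.400 / (94.400 + 16.000) * 100 = 85.51%

85.51%


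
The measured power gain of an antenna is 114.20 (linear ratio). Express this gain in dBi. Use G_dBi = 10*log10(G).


G_dBi = 10 * log10(114.20) = 20.58 dBi

20.58 dBi


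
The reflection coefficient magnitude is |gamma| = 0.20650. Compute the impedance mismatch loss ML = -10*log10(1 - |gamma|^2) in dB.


ML = -10 * log10(1 - 0.20650^2) = -10 * log10(0.95735775) = 0.1893 dB

0.1893 dB


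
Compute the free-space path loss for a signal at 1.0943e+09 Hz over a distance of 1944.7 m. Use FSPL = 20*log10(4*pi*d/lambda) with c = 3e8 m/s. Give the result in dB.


lambda = c / f = 3.0000e+08 / 1.0943e+09 = 0.2741479 m
FSPL = 20 * log10(4*pi*1944.7/0.2741479) = 99.00 dB

99.00 dB


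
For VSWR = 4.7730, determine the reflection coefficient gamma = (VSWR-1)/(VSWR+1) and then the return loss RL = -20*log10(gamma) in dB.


gamma = (4.7730 - 1) / (4.7730 + 1) = 0.6535597
RL = -20 * log10(0.6535597) = 3.694 dB

3.694 dB


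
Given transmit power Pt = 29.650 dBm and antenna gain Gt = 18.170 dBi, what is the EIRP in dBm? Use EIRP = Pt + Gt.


EIRP = Pt + Gt = 29.650 + 18.170 = 47.82 dBm

47.82 dBm


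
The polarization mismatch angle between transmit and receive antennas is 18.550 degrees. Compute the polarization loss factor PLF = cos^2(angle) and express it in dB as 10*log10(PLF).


PLF_linear = cos^2(18.550 deg) = 0.8987920
PLF_dB = 10 * log10(0.8987920) = -0.4634 dB

-0.4634 dB


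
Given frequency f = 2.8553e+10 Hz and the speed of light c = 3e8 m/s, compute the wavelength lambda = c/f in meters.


lambda = c / f = 3.0000e+08 / 2.8553e+10 = 0.01051 m

0.01051 m


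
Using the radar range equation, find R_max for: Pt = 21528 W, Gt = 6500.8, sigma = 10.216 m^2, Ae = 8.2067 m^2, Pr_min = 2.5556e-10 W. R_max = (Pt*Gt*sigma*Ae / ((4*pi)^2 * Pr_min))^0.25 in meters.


R^4 = 21528*6500.8*10.216*8.2067 / ((4*pi)^2 * 2.5556e-10) = 2.907417e+17
R_max = 2.907417e+17^0.25 = 23221 m

23221 m


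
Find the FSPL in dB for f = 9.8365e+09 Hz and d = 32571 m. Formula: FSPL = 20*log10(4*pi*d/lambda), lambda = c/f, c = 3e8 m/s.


lambda = c / f = 3.0000e+08 / 9.8365e+09 = 0.03049865 m
FSPL = 20 * log10(4*pi*32571/0.03049865) = 142.6 dB

142.6 dB


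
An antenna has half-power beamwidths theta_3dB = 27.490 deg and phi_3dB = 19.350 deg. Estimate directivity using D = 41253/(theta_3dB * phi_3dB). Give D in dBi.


D_linear = 41253 / (27.490 * 19.350) = 77.55322
D_dBi = 10 * log10(77.55322) = 18.90 dBi

18.90 dBi


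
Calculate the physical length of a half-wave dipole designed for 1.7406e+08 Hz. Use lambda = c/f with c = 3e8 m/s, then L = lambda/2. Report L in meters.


lambda = c / f = 3.0000e+08 / 1.7406e+08 = 1.723544 m
L = lambda / 2 = 1.723544 / 2 = 0.8618 m

0.8618 m


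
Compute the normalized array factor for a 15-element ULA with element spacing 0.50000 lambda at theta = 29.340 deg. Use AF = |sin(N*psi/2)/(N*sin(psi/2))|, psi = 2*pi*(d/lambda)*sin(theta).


psi = 2*pi*0.50000*sin(29.340 deg) = 1.539353 rad
AF = |sin(15*1.539353/2) / (15*sin(1.539353/2))| = 0.08169

0.08169


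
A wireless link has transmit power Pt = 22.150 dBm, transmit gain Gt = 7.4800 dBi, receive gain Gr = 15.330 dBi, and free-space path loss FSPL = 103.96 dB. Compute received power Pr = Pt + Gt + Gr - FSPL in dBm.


Pr = 22.150 + 7.4800 + 15.330 - 103.96 = -59.00 dBm

-59.00 dBm


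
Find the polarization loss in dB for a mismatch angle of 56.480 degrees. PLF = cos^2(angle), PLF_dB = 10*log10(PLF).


PLF_linear = cos^2(56.480 deg) = 0.3049558
PLF_dB = 10 * log10(0.3049558) = -5.158 dB

-5.158 dB


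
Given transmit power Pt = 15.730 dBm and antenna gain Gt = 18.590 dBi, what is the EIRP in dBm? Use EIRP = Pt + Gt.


EIRP = Pt + Gt = 15.730 + 18.590 = 34.32 dBm

34.32 dBm


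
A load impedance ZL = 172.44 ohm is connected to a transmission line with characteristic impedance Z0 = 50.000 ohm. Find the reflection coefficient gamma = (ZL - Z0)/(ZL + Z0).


gamma = (172.44 - 50.000) / (172.44 + 50.000) = 0.5504

0.5504


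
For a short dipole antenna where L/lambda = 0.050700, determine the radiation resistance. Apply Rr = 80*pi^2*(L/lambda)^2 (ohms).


Rr = 80 * pi^2 * (0.050700)^2 = 80 * 9.869604 * 2.570490e-03 = 2.030 ohm

2.030 ohm


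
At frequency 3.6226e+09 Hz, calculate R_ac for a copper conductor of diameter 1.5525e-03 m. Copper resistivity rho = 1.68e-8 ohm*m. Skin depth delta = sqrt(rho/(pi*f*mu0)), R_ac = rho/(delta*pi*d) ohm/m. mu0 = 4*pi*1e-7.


delta = sqrt(1.68e-8 / (pi * 3.6226e+09 * 4*pi*1e-7)) = 1.083839e-06 m
R_ac = 1.68e-8 / (1.083839e-06 * pi * 1.5525e-03) = 3.178 ohm/m

3.178 ohm/m


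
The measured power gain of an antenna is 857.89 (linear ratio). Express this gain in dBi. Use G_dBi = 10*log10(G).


G_dBi = 10 * log10(857.89) = 29.33 dBi

29.33 dBi


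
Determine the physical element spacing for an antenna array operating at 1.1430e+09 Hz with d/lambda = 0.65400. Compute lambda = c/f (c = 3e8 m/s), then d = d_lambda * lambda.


lambda = c / f = 3.0000e+08 / 1.1430e+09 = 0.2624672 m
d = 0.65400 * 0.2624672 = 0.1717 m

0.1717 m


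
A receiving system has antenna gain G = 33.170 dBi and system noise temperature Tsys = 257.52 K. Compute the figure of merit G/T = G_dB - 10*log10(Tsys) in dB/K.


G/T = 33.170 - 10*log10(257.52) = 33.170 - 24.10811 = 9.062 dB/K

9.062 dB/K


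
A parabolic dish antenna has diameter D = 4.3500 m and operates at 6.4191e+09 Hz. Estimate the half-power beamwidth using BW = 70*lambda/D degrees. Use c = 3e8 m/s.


lambda = c / f = 3.0000e+08 / 6.4191e+09 = 0.04673552 m
BW = 70 * 0.04673552 / 4.3500 = 0.7521 deg

0.7521 deg


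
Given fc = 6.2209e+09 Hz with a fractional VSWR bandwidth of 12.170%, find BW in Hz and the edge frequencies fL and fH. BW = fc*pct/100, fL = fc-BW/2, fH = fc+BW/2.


BW = 6.2209e+09 * 12.170/100 = 7.570835e+08 Hz
fL = 6.2209e+09 - 7.570835e+08/2 = 5.842e+09 Hz
fH = 6.2209e+09 + 7.570835e+08/2 = 6.599e+09 Hz

BW=7.571e+08 Hz, fL=5.842e+09 Hz, fH=6.599e+09 Hz


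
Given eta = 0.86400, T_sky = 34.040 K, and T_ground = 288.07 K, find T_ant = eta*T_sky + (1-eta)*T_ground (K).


T_ant = 0.86400 * 34.040 + (1 - 0.86400) * 288.07 = 68.59 K

68.59 K


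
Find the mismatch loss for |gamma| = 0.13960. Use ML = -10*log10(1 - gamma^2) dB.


ML = -10 * log10(1 - 0.13960^2) = -10 * log10(0.98051184) = 0.08547 dB

0.08547 dB


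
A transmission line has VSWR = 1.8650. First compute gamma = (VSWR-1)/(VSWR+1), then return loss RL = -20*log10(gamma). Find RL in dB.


gamma = (1.8650 - 1) / (1.8650 + 1) = 0.3019197
RL = -20 * log10(0.3019197) = 10.40 dB

10.40 dB


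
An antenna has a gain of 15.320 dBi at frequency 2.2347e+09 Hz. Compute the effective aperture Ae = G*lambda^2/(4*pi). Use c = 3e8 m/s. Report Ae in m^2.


lambda = c / f = 3.0000e+08 / 2.2347e+09 = 0.1342462 m
G_linear = 10^(15.320/10) = 34.04082
Ae = G_linear * lambda^2 / (4*pi) = 34.04082 * 0.1342462^2 / (4*pi) = 0.04882 m^2

0.04882 m^2


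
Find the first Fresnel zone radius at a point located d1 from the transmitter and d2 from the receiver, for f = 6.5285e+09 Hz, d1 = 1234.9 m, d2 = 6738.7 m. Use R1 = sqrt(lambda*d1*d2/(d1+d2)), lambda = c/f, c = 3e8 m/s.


lambda = c / f = 3.0000e+08 / 6.5285e+09 = 0.04595236 m
R1 = sqrt(0.04595236 * 1234.9 * 6738.7 / (1234.9 + 6738.7)) = 6.925 m

6.925 m


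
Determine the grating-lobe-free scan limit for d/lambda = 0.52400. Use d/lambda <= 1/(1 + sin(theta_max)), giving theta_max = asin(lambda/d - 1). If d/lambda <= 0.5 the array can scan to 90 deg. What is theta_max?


lambda/d - 1 = 1/0.52400 - 1 = 0.9083969
theta_max = asin(0.9083969) = 65.28 deg

65.28 deg


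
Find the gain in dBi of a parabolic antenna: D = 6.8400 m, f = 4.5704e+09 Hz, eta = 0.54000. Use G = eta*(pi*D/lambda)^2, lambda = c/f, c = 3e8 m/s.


lambda = c / f = 3.0000e+08 / 4.5704e+09 = 0.06563977 m
G_linear = 0.54000 * (pi * 6.8400 / 0.06563977)^2 = 57872.42
G_dBi = 10 * log10(57872.42) = 47.62 dBi

47.62 dBi


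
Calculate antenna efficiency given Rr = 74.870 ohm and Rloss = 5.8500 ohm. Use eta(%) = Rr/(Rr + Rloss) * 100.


eta = 74.870 / (74.870 + 5.8500) * 100 = 92.75%

92.75%


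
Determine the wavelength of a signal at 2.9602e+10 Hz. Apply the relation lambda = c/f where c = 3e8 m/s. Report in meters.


lambda = c / f = 3.0000e+08 / 2.9602e+10 = 0.01013 m

0.01013 m


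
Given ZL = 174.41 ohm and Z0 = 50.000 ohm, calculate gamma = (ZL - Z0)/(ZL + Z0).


gamma = (174.41 - 50.000) / (174.41 + 50.000) = 0.5544

0.5544


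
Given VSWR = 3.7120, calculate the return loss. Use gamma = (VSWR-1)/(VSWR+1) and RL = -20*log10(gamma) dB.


gamma = (3.7120 - 1) / (3.7120 + 1) = 0.5755518
RL = -20 * log10(0.5755518) = 4.798 dB

4.798 dB


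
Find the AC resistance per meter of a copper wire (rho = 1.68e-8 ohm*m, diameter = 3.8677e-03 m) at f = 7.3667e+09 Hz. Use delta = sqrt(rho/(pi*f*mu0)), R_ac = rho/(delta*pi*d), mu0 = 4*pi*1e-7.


delta = sqrt(1.68e-8 / (pi * 7.3667e+09 * 4*pi*1e-7)) = 7.600432e-07 m
R_ac = 1.68e-8 / (7.600432e-07 * pi * 3.8677e-03) = 1.819 ohm/m

1.819 ohm/m


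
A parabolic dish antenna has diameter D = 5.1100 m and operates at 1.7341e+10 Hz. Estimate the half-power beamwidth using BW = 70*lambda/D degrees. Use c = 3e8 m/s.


lambda = c / f = 3.0000e+08 / 1.7341e+10 = 0.01730004 m
BW = 70 * 0.01730004 / 5.1100 = 0.2370 deg

0.2370 deg


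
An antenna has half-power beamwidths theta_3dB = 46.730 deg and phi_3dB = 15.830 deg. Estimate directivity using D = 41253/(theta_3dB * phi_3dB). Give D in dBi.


D_linear = 41253 / (46.730 * 15.830) = 55.76720
D_dBi = 10 * log10(55.76720) = 17.46 dBi

17.46 dBi


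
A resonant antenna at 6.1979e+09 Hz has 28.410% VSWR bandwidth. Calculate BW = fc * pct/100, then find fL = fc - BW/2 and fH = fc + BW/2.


BW = 6.1979e+09 * 28.410/100 = 1.760823e+09 Hz
fL = 6.1979e+09 - 1.760823e+09/2 = 5.317e+09 Hz
fH = 6.1979e+09 + 1.760823e+09/2 = 7.078e+09 Hz

BW=1.761e+09 Hz, fL=5.317e+09 Hz, fH=7.078e+09 Hz


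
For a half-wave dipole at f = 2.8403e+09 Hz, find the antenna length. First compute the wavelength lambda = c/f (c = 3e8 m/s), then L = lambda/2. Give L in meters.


lambda = c / f = 3.0000e+08 / 2.8403e+09 = 0.1056226 m
L = lambda / 2 = 0.1056226 / 2 = 0.05281 m

0.05281 m


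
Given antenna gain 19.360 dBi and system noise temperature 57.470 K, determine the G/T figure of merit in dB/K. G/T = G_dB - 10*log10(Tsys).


G/T = 19.360 - 10*log10(57.470) = 19.360 - 17.59441 = 1.766 dB/K

1.766 dB/K


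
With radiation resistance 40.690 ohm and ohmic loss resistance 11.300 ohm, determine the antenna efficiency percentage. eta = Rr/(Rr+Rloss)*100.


eta = 40.690 / (40.690 + 11.300) * 100 = 78.27%

78.27%


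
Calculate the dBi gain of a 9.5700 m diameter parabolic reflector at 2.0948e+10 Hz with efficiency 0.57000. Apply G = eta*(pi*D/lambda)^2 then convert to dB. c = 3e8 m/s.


lambda = c / f = 3.0000e+08 / 2.0948e+10 = 0.01432118 m
G_linear = 0.57000 * (pi * 9.5700 / 0.01432118)^2 = 2.512123e+06
G_dBi = 10 * log10(2.512123e+06) = 64.00 dBi

64.00 dBi


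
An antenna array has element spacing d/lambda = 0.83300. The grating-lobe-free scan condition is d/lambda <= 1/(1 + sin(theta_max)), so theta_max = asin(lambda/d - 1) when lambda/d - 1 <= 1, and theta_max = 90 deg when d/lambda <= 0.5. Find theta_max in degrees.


lambda/d - 1 = 1/0.83300 - 1 = 0.2004802
theta_max = asin(0.2004802) = 11.57 deg

11.57 deg


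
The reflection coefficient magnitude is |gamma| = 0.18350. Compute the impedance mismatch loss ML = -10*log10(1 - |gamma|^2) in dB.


ML = -10 * log10(1 - 0.18350^2) = -10 * log10(0.96632775) = 0.1488 dB

0.1488 dB


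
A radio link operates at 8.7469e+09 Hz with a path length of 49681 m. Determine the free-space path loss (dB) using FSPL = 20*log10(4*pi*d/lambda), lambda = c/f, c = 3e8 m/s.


lambda = c / f = 3.0000e+08 / 8.7469e+09 = 0.03429787 m
FSPL = 20 * log10(4*pi*49681/0.03429787) = 145.2 dB

145.2 dB


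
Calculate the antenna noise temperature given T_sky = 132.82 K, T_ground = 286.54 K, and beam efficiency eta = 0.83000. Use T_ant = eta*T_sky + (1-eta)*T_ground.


T_ant = 0.83000 * 132.82 + (1 - 0.83000) * 286.54 = 159.0 K

159.0 K


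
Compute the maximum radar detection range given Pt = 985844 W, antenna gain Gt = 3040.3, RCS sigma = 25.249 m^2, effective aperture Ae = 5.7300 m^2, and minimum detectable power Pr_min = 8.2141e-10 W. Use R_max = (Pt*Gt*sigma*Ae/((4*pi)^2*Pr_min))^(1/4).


R^4 = 985844*3040.3*25.249*5.7300 / ((4*pi)^2 * 8.2141e-10) = 3.343057e+18
R_max = 3.343057e+18^0.25 = 42760 m

42760 m


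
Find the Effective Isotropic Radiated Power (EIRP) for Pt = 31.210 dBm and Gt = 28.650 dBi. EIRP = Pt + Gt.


EIRP = Pt + Gt = 31.210 + 28.650 = 59.86 dBm

59.86 dBm


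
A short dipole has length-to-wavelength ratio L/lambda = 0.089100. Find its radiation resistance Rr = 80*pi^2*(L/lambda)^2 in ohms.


Rr = 80 * pi^2 * (0.089100)^2 = 80 * 9.869604 * 7.938810e-03 = 6.268 ohm

6.268 ohm


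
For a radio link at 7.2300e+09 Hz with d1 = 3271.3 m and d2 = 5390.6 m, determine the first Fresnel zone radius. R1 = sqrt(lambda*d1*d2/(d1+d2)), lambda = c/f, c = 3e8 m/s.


lambda = c / f = 3.0000e+08 / 7.2300e+09 = 0.04149378 m
R1 = sqrt(0.04149378 * 3271.3 * 5390.6 / (3271.3 + 5390.6)) = 9.191 m

9.191 m


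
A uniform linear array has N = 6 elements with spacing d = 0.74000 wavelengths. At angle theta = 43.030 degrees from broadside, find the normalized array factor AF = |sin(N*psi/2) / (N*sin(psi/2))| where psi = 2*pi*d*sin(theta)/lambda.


psi = 2*pi*0.74000*sin(43.030 deg) = 3.172770 rad
AF = |sin(6*3.172770/2) / (6*sin(3.172770/2))| = 0.01557

0.01557


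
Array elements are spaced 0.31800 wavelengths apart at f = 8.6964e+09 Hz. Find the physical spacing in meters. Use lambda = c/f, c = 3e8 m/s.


lambda = c / f = 3.0000e+08 / 8.6964e+09 = 0.03449703 m
d = 0.31800 * 0.03449703 = 0.01097 m

0.01097 m


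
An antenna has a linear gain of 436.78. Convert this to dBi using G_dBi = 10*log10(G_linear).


G_dBi = 10 * log10(436.78) = 26.40 dBi

26.40 dBi


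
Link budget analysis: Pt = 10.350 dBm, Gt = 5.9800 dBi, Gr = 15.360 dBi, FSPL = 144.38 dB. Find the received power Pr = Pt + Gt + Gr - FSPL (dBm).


Pr = 10.350 + 5.9800 + 15.360 - 144.38 = -112.69 dBm

-112.69 dBm


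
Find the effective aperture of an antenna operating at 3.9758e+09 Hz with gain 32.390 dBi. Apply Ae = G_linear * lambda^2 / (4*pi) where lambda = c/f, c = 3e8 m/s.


lambda = c / f = 3.0000e+08 / 3.9758e+09 = 0.07545651 m
G_linear = 10^(32.390/10) = 1733.804
Ae = G_linear * lambda^2 / (4*pi) = 1733.804 * 0.07545651^2 / (4*pi) = 0.7856 m^2

0.7856 m^2


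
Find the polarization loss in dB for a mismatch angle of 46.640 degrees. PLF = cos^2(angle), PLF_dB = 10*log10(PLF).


PLF_linear = cos^2(46.640 deg) = 0.4713922
PLF_dB = 10 * log10(0.4713922) = -3.266 dB

-3.266 dB


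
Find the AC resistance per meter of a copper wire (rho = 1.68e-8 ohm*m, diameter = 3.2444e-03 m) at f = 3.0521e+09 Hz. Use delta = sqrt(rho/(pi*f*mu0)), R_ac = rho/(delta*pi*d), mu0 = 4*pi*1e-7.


delta = sqrt(1.68e-8 / (pi * 3.0521e+09 * 4*pi*1e-7)) = 1.180797e-06 m
R_ac = 1.68e-8 / (1.180797e-06 * pi * 3.2444e-03) = 1.396 ohm/m

1.396 ohm/m


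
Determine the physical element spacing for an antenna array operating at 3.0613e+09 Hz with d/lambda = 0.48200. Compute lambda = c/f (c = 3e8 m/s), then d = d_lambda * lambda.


lambda = c / f = 3.0000e+08 / 3.0613e+09 = 0.09799758 m
d = 0.48200 * 0.09799758 = 0.04723 m

0.04723 m


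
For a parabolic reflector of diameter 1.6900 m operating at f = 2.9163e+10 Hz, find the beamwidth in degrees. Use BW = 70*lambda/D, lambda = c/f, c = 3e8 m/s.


lambda = c / f = 3.0000e+08 / 2.9163e+10 = 0.01028701 m
BW = 70 * 0.01028701 / 1.6900 = 0.4261 deg

0.4261 deg


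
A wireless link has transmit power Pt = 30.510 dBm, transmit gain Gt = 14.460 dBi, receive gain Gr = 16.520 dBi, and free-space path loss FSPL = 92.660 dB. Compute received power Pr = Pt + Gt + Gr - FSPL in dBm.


Pr = 30.510 + 14.460 + 16.520 - 92.660 = -31.17 dBm

-31.17 dBm


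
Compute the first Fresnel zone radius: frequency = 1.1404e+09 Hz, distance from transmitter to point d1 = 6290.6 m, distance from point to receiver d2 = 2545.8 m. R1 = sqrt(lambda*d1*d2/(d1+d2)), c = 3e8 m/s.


lambda = c / f = 3.0000e+08 / 1.1404e+09 = 0.2630656 m
R1 = sqrt(0.2630656 * 6290.6 * 2545.8 / (6290.6 + 2545.8)) = 21.83 m

21.83 m


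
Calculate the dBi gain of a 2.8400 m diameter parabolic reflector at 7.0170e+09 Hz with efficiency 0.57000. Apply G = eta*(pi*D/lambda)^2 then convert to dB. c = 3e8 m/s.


lambda = c / f = 3.0000e+08 / 7.0170e+09 = 0.04275331 m
G_linear = 0.57000 * (pi * 2.8400 / 0.04275331)^2 = 24824.00
G_dBi = 10 * log10(24824.00) = 43.95 dBi

43.95 dBi


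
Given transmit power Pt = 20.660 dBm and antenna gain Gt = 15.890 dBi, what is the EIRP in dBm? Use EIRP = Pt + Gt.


EIRP = Pt + Gt = 20.660 + 15.890 = 36.55 dBm

36.55 dBm


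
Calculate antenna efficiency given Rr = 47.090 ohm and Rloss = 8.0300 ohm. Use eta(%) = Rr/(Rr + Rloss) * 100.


eta = 47.090 / (47.090 + 8.0300) * 100 = 85.43%

85.43%


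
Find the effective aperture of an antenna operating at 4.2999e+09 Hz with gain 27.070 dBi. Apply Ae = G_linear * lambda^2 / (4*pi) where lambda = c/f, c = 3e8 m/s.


lambda = c / f = 3.0000e+08 / 4.2999e+09 = 0.06976906 m
G_linear = 10^(27.070/10) = 509.3309
Ae = G_linear * lambda^2 / (4*pi) = 509.3309 * 0.06976906^2 / (4*pi) = 0.1973 m^2

0.1973 m^2


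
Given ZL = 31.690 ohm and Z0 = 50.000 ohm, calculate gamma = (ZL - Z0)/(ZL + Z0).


gamma = (31.690 - 50.000) / (31.690 + 50.000) = -0.2241

-0.2241


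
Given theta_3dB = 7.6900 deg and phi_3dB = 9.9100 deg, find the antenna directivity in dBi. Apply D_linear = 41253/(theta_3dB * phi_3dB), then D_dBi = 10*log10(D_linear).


D_linear = 41253 / (7.6900 * 9.9100) = 541.3218
D_dBi = 10 * log10(541.3218) = 27.33 dBi

27.33 dBi


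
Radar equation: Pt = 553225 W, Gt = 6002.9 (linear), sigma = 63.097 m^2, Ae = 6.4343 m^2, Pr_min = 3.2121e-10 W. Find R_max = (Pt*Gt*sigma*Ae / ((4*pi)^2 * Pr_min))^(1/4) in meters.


R^4 = 553225*6002.9*63.097*6.4343 / ((4*pi)^2 * 3.2121e-10) = 2.658056e+19
R_max = 2.658056e+19^0.25 = 71803 m

71803 m


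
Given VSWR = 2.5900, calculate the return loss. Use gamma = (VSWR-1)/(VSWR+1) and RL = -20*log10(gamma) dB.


gamma = (2.5900 - 1) / (2.5900 + 1) = 0.4428969
RL = -20 * log10(0.4428969) = 7.074 dB

7.074 dB


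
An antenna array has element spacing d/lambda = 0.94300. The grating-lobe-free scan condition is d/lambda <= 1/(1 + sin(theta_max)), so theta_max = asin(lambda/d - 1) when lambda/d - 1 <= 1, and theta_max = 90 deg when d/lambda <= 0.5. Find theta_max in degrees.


lambda/d - 1 = 1/0.94300 - 1 = 0.06044539
theta_max = asin(0.06044539) = 3.465 deg

3.465 deg


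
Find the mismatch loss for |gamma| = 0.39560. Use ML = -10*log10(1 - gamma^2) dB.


ML = -10 * log10(1 - 0.39560^2) = -10 * log10(0.84350064) = 0.7391 dB

0.7391 dB


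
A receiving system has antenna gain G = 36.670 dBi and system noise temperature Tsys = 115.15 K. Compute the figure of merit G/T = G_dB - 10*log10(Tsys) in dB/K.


G/T = 36.670 - 10*log10(115.15) = 36.670 - 20.61264 = 16.06 dB/K

16.06 dB/K


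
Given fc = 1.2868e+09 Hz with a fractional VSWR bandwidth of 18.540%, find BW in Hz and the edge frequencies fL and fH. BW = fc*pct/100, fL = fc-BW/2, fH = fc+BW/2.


BW = 1.2868e+09 * 18.540/100 = 2.385727e+08 Hz
fL = 1.2868e+09 - 2.385727e+08/2 = 1.168e+09 Hz
fH = 1.2868e+09 + 2.385727e+08/2 = 1.406e+09 Hz

BW=2.386e+08 Hz, fL=1.168e+09 Hz, fH=1.406e+09 Hz


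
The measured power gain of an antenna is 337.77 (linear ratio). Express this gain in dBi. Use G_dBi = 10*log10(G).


G_dBi = 10 * log10(337.77) = 25.29 dBi

25.29 dBi


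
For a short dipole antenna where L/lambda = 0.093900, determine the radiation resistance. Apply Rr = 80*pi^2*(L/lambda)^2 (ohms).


Rr = 80 * pi^2 * (0.093900)^2 = 80 * 9.869604 * 8.817210e-03 = 6.962 ohm

6.962 ohm


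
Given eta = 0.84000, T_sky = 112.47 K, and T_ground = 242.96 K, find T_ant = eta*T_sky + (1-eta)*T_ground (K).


T_ant = 0.84000 * 112.47 + (1 - 0.84000) * 242.96 = 133.3 K

133.3 K


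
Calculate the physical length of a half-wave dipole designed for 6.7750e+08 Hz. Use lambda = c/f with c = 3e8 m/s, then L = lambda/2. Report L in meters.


lambda = c / f = 3.0000e+08 / 6.7750e+08 = 0.4428044 m
L = lambda / 2 = 0.4428044 / 2 = 0.2214 m

0.2214 m


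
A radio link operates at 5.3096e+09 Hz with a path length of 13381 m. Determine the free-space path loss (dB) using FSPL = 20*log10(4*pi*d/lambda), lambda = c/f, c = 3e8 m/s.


lambda = c / f = 3.0000e+08 / 5.3096e+09 = 0.05650143 m
FSPL = 20 * log10(4*pi*13381/0.05650143) = 129.5 dB

129.5 dB


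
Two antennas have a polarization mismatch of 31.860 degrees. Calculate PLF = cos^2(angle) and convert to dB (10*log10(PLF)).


PLF_linear = cos^2(31.860 deg) = 0.7213791
PLF_dB = 10 * log10(0.7213791) = -1.418 dB

-1.418 dB


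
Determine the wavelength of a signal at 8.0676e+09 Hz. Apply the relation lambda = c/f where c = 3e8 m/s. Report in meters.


lambda = c / f = 3.0000e+08 / 8.0676e+09 = 0.03719 m

0.03719 m


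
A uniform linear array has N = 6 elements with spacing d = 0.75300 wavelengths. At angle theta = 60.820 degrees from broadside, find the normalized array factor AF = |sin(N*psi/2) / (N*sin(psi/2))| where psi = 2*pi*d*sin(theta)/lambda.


psi = 2*pi*0.75300*sin(60.820 deg) = 4.130808 rad
AF = |sin(6*4.130808/2) / (6*sin(4.130808/2))| = 0.03277

0.03277


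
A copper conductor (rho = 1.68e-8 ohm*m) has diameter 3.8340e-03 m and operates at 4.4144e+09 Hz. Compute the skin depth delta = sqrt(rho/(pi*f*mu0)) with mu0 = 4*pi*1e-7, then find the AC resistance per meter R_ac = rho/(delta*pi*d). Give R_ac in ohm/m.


delta = sqrt(1.68e-8 / (pi * 4.4144e+09 * 4*pi*1e-7)) = 9.818360e-07 m
R_ac = 1.68e-8 / (9.818360e-07 * pi * 3.8340e-03) = 1.421 ohm/m

1.421 ohm/m


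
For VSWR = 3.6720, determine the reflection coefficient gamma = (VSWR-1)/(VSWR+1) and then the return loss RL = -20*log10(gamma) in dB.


gamma = (3.6720 - 1) / (3.6720 + 1) = 0.5719178
RL = -20 * log10(0.5719178) = 4.853 dB

4.853 dB


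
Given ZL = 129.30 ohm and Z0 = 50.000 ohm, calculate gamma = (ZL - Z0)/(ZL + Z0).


gamma = (129.30 - 50.000) / (129.30 + 50.000) = 0.4423

0.4423


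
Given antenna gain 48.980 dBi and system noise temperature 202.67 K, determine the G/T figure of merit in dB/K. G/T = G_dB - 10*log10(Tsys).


G/T = 48.980 - 10*log10(202.67) = 48.980 - 23.06789 = 25.91 dB/K

25.91 dB/K


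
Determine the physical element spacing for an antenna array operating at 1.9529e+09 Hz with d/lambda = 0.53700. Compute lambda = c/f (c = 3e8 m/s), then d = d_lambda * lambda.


lambda = c / f = 3.0000e+08 / 1.9529e+09 = 0.1536177 m
d = 0.53700 * 0.1536177 = 0.08249 m

0.08249 m


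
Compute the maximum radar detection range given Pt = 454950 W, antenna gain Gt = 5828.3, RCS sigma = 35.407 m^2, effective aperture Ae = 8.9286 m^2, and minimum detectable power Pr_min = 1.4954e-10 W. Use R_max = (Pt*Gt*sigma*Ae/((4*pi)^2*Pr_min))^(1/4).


R^4 = 454950*5828.3*35.407*8.9286 / ((4*pi)^2 * 1.4954e-10) = 3.549776e+19
R_max = 3.549776e+19^0.25 = 77188 m

77188 m


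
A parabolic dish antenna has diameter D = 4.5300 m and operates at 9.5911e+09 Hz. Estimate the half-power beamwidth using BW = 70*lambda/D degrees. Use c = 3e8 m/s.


lambda = c / f = 3.0000e+08 / 9.5911e+09 = 0.03127900 m
BW = 70 * 0.03127900 / 4.5300 = 0.4833 deg

0.4833 deg


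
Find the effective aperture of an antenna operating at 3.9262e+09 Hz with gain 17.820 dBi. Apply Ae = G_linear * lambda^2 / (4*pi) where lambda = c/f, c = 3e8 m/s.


lambda = c / f = 3.0000e+08 / 3.9262e+09 = 0.07640976 m
G_linear = 10^(17.820/10) = 60.53409
Ae = G_linear * lambda^2 / (4*pi) = 60.53409 * 0.07640976^2 / (4*pi) = 0.02812 m^2

0.02812 m^2


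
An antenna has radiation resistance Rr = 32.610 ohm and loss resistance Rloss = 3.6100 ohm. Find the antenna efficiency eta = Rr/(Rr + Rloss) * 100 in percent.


eta = 32.610 / (32.610 + 3.6100) * 100 = 90.03%

90.03%


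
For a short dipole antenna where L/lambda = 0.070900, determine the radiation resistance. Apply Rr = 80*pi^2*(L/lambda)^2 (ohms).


Rr = 80 * pi^2 * (0.070900)^2 = 80 * 9.869604 * 5.026810e-03 = 3.969 ohm

3.969 ohm


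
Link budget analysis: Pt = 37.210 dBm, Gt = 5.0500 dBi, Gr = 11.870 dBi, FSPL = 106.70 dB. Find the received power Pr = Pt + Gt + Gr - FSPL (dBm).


Pr = 37.210 + 5.0500 + 11.870 - 106.70 = -52.57 dBm

-52.57 dBm


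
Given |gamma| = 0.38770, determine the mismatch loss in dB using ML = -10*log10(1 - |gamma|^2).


ML = -10 * log10(1 - 0.38770^2) = -10 * log10(0.84968871) = 0.7074 dB

0.7074 dB


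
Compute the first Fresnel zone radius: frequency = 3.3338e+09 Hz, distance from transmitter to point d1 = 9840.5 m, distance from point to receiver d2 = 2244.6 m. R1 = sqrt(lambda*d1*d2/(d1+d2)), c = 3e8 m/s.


lambda = c / f = 3.0000e+08 / 3.3338e+09 = 0.08998740 m
R1 = sqrt(0.08998740 * 9840.5 * 2244.6 / (9840.5 + 2244.6)) = 12.82 m

12.82 m


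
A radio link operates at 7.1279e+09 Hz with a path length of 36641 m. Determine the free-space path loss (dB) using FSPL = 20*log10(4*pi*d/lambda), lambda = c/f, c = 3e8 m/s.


lambda = c / f = 3.0000e+08 / 7.1279e+09 = 0.04208813 m
FSPL = 20 * log10(4*pi*36641/0.04208813) = 140.8 dB

140.8 dB


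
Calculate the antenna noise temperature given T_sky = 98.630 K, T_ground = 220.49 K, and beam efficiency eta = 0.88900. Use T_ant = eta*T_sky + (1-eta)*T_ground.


T_ant = 0.88900 * 98.630 + (1 - 0.88900) * 220.49 = 112.2 K

112.2 K


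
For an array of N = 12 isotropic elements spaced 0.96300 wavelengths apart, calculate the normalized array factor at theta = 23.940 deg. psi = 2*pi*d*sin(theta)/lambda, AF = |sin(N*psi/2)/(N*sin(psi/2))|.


psi = 2*pi*0.96300*sin(23.940 deg) = 2.455255 rad
AF = |sin(12*2.455255/2) / (12*sin(2.455255/2))| = 0.07332

0.07332


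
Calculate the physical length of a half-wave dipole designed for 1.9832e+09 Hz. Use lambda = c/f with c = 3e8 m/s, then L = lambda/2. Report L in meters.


lambda = c / f = 3.0000e+08 / 1.9832e+09 = 0.1512707 m
L = lambda / 2 = 0.1512707 / 2 = 0.07564 m

0.07564 m


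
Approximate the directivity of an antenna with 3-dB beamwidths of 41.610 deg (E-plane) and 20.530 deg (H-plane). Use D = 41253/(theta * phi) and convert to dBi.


D_linear = 41253 / (41.610 * 20.530) = 48.29130
D_dBi = 10 * log10(48.29130) = 16.84 dBi

16.84 dBi


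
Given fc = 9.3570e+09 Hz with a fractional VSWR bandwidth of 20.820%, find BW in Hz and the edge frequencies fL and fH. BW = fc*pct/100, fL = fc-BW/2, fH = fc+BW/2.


BW = 9.3570e+09 * 20.820/100 = 1.948127e+09 Hz
fL = 9.3570e+09 - 1.948127e+09/2 = 8.383e+09 Hz
fH = 9.3570e+09 + 1.948127e+09/2 = 1.033e+10 Hz

BW=1.948e+09 Hz, fL=8.383e+09 Hz, fH=1.033e+10 Hz


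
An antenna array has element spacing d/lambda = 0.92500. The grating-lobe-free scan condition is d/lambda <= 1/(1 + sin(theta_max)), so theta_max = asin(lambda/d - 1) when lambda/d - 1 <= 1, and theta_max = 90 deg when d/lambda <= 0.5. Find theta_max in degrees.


lambda/d - 1 = 1/0.92500 - 1 = 0.08108108
theta_max = asin(0.08108108) = 4.651 deg

4.651 deg


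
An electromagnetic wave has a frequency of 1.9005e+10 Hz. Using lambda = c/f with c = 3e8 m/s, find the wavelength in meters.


lambda = c / f = 3.0000e+08 / 1.9005e+10 = 0.01579 m

0.01579 m


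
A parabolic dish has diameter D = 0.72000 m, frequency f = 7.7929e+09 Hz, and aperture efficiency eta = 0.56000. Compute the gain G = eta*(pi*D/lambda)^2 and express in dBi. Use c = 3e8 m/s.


lambda = c / f = 3.0000e+08 / 7.7929e+09 = 0.03849658 m
G_linear = 0.56000 * (pi * 0.72000 / 0.03849658)^2 = 1933.341
G_dBi = 10 * log10(1933.341) = 32.86 dBi

32.86 dBi


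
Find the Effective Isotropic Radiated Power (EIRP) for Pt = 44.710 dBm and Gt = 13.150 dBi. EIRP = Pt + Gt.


EIRP = Pt + Gt = 44.710 + 13.150 = 57.86 dBm

57.86 dBm


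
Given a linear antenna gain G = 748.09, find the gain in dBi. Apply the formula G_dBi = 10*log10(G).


G_dBi = 10 * log10(748.09) = 28.74 dBi

28.74 dBi


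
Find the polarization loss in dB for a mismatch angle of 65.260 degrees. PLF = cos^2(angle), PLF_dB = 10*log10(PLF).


PLF_linear = cos^2(65.260 deg) = 0.1751433
PLF_dB = 10 * log10(0.1751433) = -7.566 dB

-7.566 dB


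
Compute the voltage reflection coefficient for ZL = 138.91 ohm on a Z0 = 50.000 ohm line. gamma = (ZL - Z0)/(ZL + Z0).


gamma = (138.91 - 50.000) / (138.91 + 50.000) = 0.4706

0.4706


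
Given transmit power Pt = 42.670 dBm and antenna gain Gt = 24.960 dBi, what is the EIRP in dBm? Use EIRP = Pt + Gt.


EIRP = Pt + Gt = 42.670 + 24.960 = 67.63 dBm

67.63 dBm


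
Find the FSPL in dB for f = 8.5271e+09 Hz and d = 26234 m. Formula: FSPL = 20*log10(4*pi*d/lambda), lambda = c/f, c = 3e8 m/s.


lambda = c / f = 3.0000e+08 / 8.5271e+09 = 0.03518195 m
FSPL = 20 * log10(4*pi*26234/0.03518195) = 139.4 dB

139.4 dB


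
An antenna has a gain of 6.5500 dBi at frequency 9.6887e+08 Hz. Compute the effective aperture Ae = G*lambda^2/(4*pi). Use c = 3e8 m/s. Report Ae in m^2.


lambda = c / f = 3.0000e+08 / 9.6887e+08 = 0.3096391 m
G_linear = 10^(6.5500/10) = 4.518559
Ae = G_linear * lambda^2 / (4*pi) = 4.518559 * 0.3096391^2 / (4*pi) = 0.03447 m^2

0.03447 m^2


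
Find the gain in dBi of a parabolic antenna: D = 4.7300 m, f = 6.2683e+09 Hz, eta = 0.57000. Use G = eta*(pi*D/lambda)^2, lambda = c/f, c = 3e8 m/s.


lambda = c / f = 3.0000e+08 / 6.2683e+09 = 0.04785987 m
G_linear = 0.57000 * (pi * 4.7300 / 0.04785987)^2 = 54948.25
G_dBi = 10 * log10(54948.25) = 47.40 dBi

47.40 dBi


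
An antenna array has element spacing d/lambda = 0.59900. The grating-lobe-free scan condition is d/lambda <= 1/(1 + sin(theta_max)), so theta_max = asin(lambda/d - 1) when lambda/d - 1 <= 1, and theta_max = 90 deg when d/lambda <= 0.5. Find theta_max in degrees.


lambda/d - 1 = 1/0.59900 - 1 = 0.6694491
theta_max = asin(0.6694491) = 42.02 deg

42.02 deg


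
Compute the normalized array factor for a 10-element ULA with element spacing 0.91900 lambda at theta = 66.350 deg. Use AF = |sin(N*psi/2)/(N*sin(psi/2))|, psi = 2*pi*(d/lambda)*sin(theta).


psi = 2*pi*0.91900*sin(66.350 deg) = 5.289286 rad
AF = |sin(10*5.289286/2) / (10*sin(5.289286/2))| = 0.2029

0.2029


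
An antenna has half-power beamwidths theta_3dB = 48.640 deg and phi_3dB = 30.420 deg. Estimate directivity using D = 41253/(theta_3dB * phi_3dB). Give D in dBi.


D_linear = 41253 / (48.640 * 30.420) = 27.88064
D_dBi = 10 * log10(27.88064) = 14.45 dBi

14.45 dBi


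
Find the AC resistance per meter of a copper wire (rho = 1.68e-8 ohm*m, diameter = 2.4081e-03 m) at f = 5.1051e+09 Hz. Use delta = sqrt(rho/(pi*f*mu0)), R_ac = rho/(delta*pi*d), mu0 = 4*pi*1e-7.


delta = sqrt(1.68e-8 / (pi * 5.1051e+09 * 4*pi*1e-7)) = 9.130039e-07 m
R_ac = 1.68e-8 / (9.130039e-07 * pi * 2.4081e-03) = 2.432 ohm/m

2.432 ohm/m


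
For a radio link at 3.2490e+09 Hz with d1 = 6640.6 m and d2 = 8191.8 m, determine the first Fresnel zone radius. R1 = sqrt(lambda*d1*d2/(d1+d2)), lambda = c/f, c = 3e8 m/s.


lambda = c / f = 3.0000e+08 / 3.2490e+09 = 0.09233610 m
R1 = sqrt(0.09233610 * 6640.6 * 8191.8 / (6640.6 + 8191.8)) = 18.40 m

18.40 m


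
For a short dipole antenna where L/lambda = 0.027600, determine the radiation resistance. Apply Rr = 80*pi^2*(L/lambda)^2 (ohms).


Rr = 80 * pi^2 * (0.027600)^2 = 80 * 9.869604 * 7.617600e-04 = 0.6015 ohm

0.6015 ohm


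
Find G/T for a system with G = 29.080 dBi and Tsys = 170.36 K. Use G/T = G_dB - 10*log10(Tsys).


G/T = 29.080 - 10*log10(170.36) = 29.080 - 22.31368 = 6.766 dB/K

6.766 dB/K


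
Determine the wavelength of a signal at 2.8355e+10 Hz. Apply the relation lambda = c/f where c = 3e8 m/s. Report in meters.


lambda = c / f = 3.0000e+08 / 2.8355e+10 = 0.01058 m

0.01058 m


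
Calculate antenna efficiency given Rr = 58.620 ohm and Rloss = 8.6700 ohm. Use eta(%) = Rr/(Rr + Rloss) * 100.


eta = 58.620 / (58.620 + 8.6700) * 100 = 87.12%

87.12%


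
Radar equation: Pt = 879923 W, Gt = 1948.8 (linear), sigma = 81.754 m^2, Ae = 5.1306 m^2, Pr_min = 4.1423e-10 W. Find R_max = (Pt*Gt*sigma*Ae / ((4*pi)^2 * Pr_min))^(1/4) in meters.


R^4 = 879923*1948.8*81.754*5.1306 / ((4*pi)^2 * 4.1423e-10) = 1.099583e+19
R_max = 1.099583e+19^0.25 = 57585 m

57585 m


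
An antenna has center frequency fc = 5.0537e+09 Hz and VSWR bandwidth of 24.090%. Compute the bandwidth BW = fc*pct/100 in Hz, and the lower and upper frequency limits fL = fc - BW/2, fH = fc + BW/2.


BW = 5.0537e+09 * 24.090/100 = 1.217436e+09 Hz
fL = 5.0537e+09 - 1.217436e+09/2 = 4.445e+09 Hz
fH = 5.0537e+09 + 1.217436e+09/2 = 5.662e+09 Hz

BW=1.217e+09 Hz, fL=4.445e+09 Hz, fH=5.662e+09 Hz


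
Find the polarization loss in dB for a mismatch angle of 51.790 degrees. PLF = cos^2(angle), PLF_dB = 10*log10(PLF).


PLF_linear = cos^2(51.790 deg) = 0.3825986
PLF_dB = 10 * log10(0.3825986) = -4.173 dB

-4.173 dB


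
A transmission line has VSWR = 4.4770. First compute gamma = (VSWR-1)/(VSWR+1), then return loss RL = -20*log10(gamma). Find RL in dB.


gamma = (4.4770 - 1) / (4.4770 + 1) = 0.6348366
RL = -20 * log10(0.6348366) = 3.947 dB

3.947 dB


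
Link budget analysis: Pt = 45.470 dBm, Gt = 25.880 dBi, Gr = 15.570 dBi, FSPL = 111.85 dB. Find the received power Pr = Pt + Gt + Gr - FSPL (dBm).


Pr = 45.470 + 25.880 + 15.570 - 111.85 = -24.93 dBm

-24.93 dBm


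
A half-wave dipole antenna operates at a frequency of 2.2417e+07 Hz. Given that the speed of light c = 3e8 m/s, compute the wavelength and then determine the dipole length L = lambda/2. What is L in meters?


lambda = c / f = 3.0000e+08 / 2.2417e+07 = 13.38270 m
L = lambda / 2 = 13.38270 / 2 = 6.691 m

6.691 m


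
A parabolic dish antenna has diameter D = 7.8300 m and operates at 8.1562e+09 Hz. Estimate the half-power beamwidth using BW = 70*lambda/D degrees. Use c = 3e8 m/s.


lambda = c / f = 3.0000e+08 / 8.1562e+09 = 0.03678183 m
BW = 70 * 0.03678183 / 7.8300 = 0.3288 deg

0.3288 deg


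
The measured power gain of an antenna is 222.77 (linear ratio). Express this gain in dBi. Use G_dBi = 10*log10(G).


G_dBi = 10 * log10(222.77) = 23.48 dBi

23.48 dBi


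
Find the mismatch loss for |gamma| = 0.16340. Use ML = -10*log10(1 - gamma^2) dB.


ML = -10 * log10(1 - 0.16340^2) = -10 * log10(0.97330044) = 0.1175 dB

0.1175 dB


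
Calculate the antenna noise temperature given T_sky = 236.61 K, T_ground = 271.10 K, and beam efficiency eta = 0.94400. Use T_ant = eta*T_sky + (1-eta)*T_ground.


T_ant = 0.94400 * 236.61 + (1 - 0.94400) * 271.10 = 238.5 K

238.5 K


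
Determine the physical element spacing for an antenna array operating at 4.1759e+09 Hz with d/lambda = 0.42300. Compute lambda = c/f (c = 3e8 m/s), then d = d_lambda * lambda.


lambda = c / f = 3.0000e+08 / 4.1759e+09 = 0.07184080 m
d = 0.42300 * 0.07184080 = 0.03039 m

0.03039 m


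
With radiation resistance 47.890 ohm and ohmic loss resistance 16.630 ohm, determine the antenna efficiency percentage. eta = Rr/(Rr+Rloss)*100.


eta = 47.890 / (47.890 + 16.630) * 100 = 74.23%

74.23%


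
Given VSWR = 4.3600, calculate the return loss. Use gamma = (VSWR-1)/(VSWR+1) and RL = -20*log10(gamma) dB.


gamma = (4.3600 - 1) / (4.3600 + 1) = 0.6268657
RL = -20 * log10(0.6268657) = 4.057 dB

4.057 dB


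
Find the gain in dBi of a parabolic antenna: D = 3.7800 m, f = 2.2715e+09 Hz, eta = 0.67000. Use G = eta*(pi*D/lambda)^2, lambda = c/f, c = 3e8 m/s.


lambda = c / f = 3.0000e+08 / 2.2715e+09 = 0.1320713 m
G_linear = 0.67000 * (pi * 3.7800 / 0.1320713)^2 = 5416.781
G_dBi = 10 * log10(5416.781) = 37.34 dBi

37.34 dBi


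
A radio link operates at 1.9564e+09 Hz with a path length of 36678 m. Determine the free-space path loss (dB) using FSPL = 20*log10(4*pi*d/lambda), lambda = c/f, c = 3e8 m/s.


lambda = c / f = 3.0000e+08 / 1.9564e+09 = 0.1533429 m
FSPL = 20 * log10(4*pi*36678/0.1533429) = 129.6 dB

129.6 dB


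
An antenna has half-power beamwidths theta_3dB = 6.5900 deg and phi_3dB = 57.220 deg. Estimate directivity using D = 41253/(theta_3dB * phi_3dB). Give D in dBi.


D_linear = 41253 / (6.5900 * 57.220) = 109.4012
D_dBi = 10 * log10(109.4012) = 20.39 dBi

20.39 dBi


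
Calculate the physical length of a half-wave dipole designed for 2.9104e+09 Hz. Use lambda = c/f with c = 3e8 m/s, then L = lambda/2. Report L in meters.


lambda = c / f = 3.0000e+08 / 2.9104e+09 = 0.1030786 m
L = lambda / 2 = 0.1030786 / 2 = 0.05154 m

0.05154 m


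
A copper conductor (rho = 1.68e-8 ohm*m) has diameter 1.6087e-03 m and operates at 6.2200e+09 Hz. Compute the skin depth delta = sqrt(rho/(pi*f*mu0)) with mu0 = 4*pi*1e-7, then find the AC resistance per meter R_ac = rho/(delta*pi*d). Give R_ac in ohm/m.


delta = sqrt(1.68e-8 / (pi * 6.2200e+09 * 4*pi*1e-7)) = 8.271411e-07 m
R_ac = 1.68e-8 / (8.271411e-07 * pi * 1.6087e-03) = 4.019 ohm/m

4.019 ohm/m
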